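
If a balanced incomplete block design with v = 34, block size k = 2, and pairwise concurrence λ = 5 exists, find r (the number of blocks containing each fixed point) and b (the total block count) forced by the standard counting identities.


Any 2-(v, k, λ) BIBD satisfies two necessary conditions:
  (i)  Each point sits in r blocks, and counting incidences through any fixed point gives r(k − 1) = λ(v − 1), so r = λ(v − 1)/(k − 1).
  (ii) Total incidences bk = vr, so b = vr/k.
Step 1: r = λ(v − 1)/(k − 1) = 5·(34 − 1)/(2 − 1) = 5·33/1 = 165/1 = 165.
Step 2: b = vr/k = 34·165/2 = 5610/2 = 2805.
Check integrality: r = 165 ∈ Z ✓, b = 2805 ∈ Z ✓.
(These identities are necessary conditions: they determine r and b for any design with these parameters, but do not by themselves prove that one exists.)

r = 165, b = 2805.


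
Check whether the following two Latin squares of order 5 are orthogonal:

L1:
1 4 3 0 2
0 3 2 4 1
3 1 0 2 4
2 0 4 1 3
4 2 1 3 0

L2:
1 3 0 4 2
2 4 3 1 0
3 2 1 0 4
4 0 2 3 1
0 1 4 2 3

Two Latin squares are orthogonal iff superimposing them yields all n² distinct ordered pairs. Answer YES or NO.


Form the n² = 25 superimposed pairs (L1[i][j], L2[i][j]), row by row (rows and columns indexed from 0):
row 0: (1,1) (4,3) (3,0) (0,4) (2,2)
row 1: (0,2) (3,4) (2,3) (4,1) (1,0)
row 2: (3,3) (1,2) (0,1) (2,0) (4,4)
row 3: (2,4) (0,0) (4,2) (1,3) (3,1)
row 4: (4,0) (2,1) (1,4) (3,2) (0,3)
Orthogonality requires all 25 pairs distinct.
Check by first coordinate: for each symbol s of L1, list the L2 entries in the n cells where L1 = s; they must all differ.
  L1 = 0: L2 entries (in reading order) 4, 2, 1, 0, 3 — all 5 distinct ✓
  L1 = 1: L2 entries (in reading order) 1, 0, 2, 3, 4 — all 5 distinct ✓
  L1 = 2: L2 entries (in reading order) 2, 3, 0, 4, 1 — all 5 distinct ✓
  L1 = 3: L2 entries (in reading order) 0, 4, 3, 1, 2 — all 5 distinct ✓
  L1 = 4: L2 entries (in reading order) 3, 1, 4, 2, 0 — all 5 distinct ✓
Every symbol of L1 meets every symbol of L2 exactly once, so all 25 pairs are distinct (25 of 25).
Conclusion: YES.

YES


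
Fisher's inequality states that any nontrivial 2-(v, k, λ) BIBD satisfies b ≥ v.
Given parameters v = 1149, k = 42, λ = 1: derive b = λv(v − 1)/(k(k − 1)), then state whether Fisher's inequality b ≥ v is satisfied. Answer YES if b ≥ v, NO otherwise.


r = λ(v − 1)/(k − 1) = 1·1148/41 = 28.
b = vr/k = 1149·28/42 = 766.
Fisher's inequality: b ≥ v ⇔ 766 ≥ 1149? NO.

NO


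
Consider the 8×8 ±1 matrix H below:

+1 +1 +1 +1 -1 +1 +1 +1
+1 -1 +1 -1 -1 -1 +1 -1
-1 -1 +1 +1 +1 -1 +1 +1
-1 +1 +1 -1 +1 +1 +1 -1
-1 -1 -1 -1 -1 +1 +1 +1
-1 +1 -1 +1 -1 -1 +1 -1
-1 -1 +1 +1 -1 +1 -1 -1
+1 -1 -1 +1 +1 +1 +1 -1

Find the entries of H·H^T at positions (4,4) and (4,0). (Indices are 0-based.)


Row 0 of H: [1, 1, 1, 1, -1, 1, 1, 1].
Row 4 of H: [-1, -1, -1, -1, -1, 1, 1, 1].
(H·H^T)[4][4] = Σ_j H[4][j]·H[4][j] = (-1)² + (-1)² + (-1)² + (-1)² + (-1)² + (1)² + (1)² + (1)² = 1 + 1 + 1 + 1 + 1 + 1 + 1 + 1 = 8.
(H·H^T)[4][0] = Σ_j H[4][j]·H[0][j] = (-1)·(1) + (-1)·(1) + (-1)·(1) + (-1)·(1) + (-1)·(-1) + (1)·(1) + (1)·(1) + (1)·(1) = -1 + -1 + -1 + -1 + 1 + 1 + 1 + 1 = 0.
So rows 4 and 0 are orthogonal; the diagonal entry equals n = 8.

(4,4) entry = 8; (4,0) entry = 0.


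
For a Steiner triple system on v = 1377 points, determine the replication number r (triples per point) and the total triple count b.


An STS(v) is a 2-(v, 3, 1) BIBD: block size k = 3, λ = 1.
Replication: r(k − 1) = λ(v − 1) ⇒ r·2 = 1377 − 1 = 1376 ⇒ r = 688.
Block count: bk = vr ⇒ b·3 = 1377·688 = 947376 ⇒ b = 315792.

r = 688, b = 315792.


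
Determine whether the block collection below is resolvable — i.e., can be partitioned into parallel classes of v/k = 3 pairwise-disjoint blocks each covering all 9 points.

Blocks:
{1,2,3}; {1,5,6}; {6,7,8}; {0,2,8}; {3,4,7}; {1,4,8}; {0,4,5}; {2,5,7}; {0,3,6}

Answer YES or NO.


v = 9, block size k = 3, number of blocks = 9.
For resolvability, blocks must partition into parallel classes of size v/k = 3.
Total blocks must therefore be a multiple of 3: 9 = 3·3 + 0 ⇒ divisible ✓.
Greedy packing gives 3 candidate class(es). Each should be a full parallel class (size 3, covers all 9 points).
  Class 1 (3 blocks): {1,2,3}; {6,7,8}; {0,4,5}. Points covered: [0, 1, 2, 3, 4, 5, 6, 7, 8].
  Class 2 (3 blocks): {1,5,6}; {0,2,8}; {3,4,7}. Points covered: [0, 1, 2, 3, 4, 5, 6, 7, 8].
  Class 3 (3 blocks): {1,4,8}; {2,5,7}; {0,3,6}. Points covered: [0, 1, 2, 3, 4, 5, 6, 7, 8].
All classes full (size 3)? YES. All classes cover every point? YES.
Resolvable? YES.

YES


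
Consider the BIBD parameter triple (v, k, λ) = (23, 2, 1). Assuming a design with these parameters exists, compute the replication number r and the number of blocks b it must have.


Any 2-(v, k, λ) BIBD satisfies two necessary conditions:
  (i)  Each point sits in r blocks, and counting incidences through any fixed point gives r(k − 1) = λ(v − 1), so r = λ(v − 1)/(k − 1).
  (ii) Total incidences bk = vr, so b = vr/k.
Step 1: r = λ(v − 1)/(k − 1) = 1·(23 − 1)/(2 − 1) = 1·22/1 = 22/1 = 22.
Step 2: b = vr/k = 23·22/2 = 506/2 = 253.
Check integrality: r = 22 ∈ Z ✓, b = 253 ∈ Z ✓.
(These identities are necessary conditions: they determine r and b for any design with these parameters, but do not by themselves prove that one exists.)

r = 22, b = 253.


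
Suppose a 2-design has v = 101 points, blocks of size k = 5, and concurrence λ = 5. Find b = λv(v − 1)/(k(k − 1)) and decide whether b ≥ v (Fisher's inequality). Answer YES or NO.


r = λ(v − 1)/(k − 1) = 5·100/4 = 125.
b = vr/k = 101·125/5 = 2525.
Fisher's inequality: b ≥ v ⇔ 2525 ≥ 101? YES.

YES


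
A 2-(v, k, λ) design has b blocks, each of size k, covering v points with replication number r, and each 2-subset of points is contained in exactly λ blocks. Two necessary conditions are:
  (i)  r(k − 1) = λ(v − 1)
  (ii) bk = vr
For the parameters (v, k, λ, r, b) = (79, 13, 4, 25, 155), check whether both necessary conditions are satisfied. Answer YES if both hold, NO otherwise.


Condition (i): r(k − 1) = 25·12 = 300; λ(v − 1) = 4·78 = 312. Match? NO.
Condition (ii): bk = 155·13 = 2015; vr = 79·25 = 1975. Match? NO.
Both conditions hold? NO.

NO


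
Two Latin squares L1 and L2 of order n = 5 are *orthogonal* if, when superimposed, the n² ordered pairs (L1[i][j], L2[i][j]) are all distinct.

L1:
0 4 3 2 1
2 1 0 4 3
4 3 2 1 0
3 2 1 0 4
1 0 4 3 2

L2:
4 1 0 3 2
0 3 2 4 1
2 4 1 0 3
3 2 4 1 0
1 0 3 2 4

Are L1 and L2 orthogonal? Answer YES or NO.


Form the n² = 25 superimposed pairs (L1[i][j], L2[i][j]), row by row (rows and columns indexed from 0):
row 0: (0,4) (4,1) (3,0) (2,3) (1,2)
row 1: (2,0) (1,3) (0,2) (4,4) (3,1)
row 2: (4,2) (3,4) (2,1) (1,0) (0,3)
row 3: (3,3) (2,2) (1,4) (0,1) (4,0)
row 4: (1,1) (0,0) (4,3) (3,2) (2,4)
Orthogonality requires all 25 pairs distinct.
Check by first coordinate: for each symbol s of L1, list the L2 entries in the n cells where L1 = s; they must all differ.
  L1 = 0: L2 entries (in reading order) 4, 2, 3, 1, 0 — all 5 distinct ✓
  L1 = 1: L2 entries (in reading order) 2, 3, 0, 4, 1 — all 5 distinct ✓
  L1 = 2: L2 entries (in reading order) 3, 0, 1, 2, 4 — all 5 distinct ✓
  L1 = 3: L2 entries (in reading order) 0, 1, 4, 3, 2 — all 5 distinct ✓
  L1 = 4: L2 entries (in reading order) 1, 4, 2, 0, 3 — all 5 distinct ✓
Every symbol of L1 meets every symbol of L2 exactly once, so all 25 pairs are distinct (25 of 25).
Conclusion: YES.

YES


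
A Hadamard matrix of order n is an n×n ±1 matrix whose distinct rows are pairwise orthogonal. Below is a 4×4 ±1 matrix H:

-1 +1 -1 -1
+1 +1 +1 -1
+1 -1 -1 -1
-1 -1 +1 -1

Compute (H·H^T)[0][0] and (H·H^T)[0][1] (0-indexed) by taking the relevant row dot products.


Row 0 of H: [-1, 1, -1, -1].
Row 1 of H: [1, 1, 1, -1].
(H·H^T)[0][0] = Σ_j H[0][j]·H[0][j] = (-1)² + (1)² + (-1)² + (-1)² = 1 + 1 + 1 + 1 = 4.
(H·H^T)[0][1] = Σ_j H[0][j]·H[1][j] = (-1)·(1) + (1)·(1) + (-1)·(1) + (-1)·(-1) = -1 + 1 + -1 + 1 = 0.
So rows 0 and 1 are orthogonal; the diagonal entry equals n = 4.

(0,0) entry = 4; (0,1) entry = 0.


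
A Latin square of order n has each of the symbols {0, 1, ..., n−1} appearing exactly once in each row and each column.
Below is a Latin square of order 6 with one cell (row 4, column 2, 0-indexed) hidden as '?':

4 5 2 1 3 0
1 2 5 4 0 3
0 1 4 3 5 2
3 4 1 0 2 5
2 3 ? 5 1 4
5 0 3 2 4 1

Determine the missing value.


Row 4 contains symbols [1, 2, 3, 4, 5] — missing [0].
Column 2 contains symbols [1, 2, 3, 4, 5] — missing [0].
The missing symbol must appear in both missing sets; intersection = [0].
Therefore the hidden value is 0.

Missing value = 0.


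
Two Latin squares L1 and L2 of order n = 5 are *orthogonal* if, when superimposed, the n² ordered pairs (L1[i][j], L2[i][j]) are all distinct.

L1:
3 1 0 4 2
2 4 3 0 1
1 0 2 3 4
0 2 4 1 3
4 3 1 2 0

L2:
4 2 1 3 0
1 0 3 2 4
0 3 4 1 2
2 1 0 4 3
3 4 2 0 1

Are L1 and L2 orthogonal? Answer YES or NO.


Form the n² = 25 superimposed pairs (L1[i][j], L2[i][j]), row by row (rows and columns indexed from 0):
row 0: (3,4) (1,2) (0,1) (4,3) (2,0)
row 1: (2,1) (4,0) (3,3) (0,2) (1,4)
row 2: (1,0) (0,3) (2,4) (3,1) (4,2)
row 3: (0,2) (2,1) (4,0) (1,4) (3,3)
row 4: (4,3) (3,4) (1,2) (2,0) (0,1)
Orthogonality requires all 25 pairs distinct.
But the pair (0,2) repeats: cell (1,3) has L1 = 0, L2 = 2, and cell (3,0) has L1 = 0, L2 = 2.
A repeated pair means some other pair never occurs (only 15 distinct pairs out of 25), so the squares are not orthogonal.
Conclusion: NO.

NO


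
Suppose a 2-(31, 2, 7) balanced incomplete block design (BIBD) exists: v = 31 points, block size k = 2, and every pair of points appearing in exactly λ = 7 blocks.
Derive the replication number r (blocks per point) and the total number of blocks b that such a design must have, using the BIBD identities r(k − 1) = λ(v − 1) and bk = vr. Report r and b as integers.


Any 2-(v, k, λ) BIBD satisfies two necessary conditions:
  (i)  Each point sits in r blocks, and counting incidences through any fixed point gives r(k − 1) = λ(v − 1), so r = λ(v − 1)/(k − 1).
  (ii) Total incidences bk = vr, so b = vr/k.
Step 1: r = λ(v − 1)/(k − 1) = 7·(31 − 1)/(2 − 1) = 7·30/1 = 210/1 = 210.
Step 2: b = vr/k = 31·210/2 = 6510/2 = 3255.
Check integrality: r = 210 ∈ Z ✓, b = 3255 ∈ Z ✓.
(These identities are necessary conditions: they determine r and b for any design with these parameters, but do not by themselves prove that one exists.)

r = 210, b = 3255.


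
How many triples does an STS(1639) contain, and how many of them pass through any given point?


An STS(v) is a 2-(v, 3, 1) BIBD: block size k = 3, λ = 1.
Replication: r(k − 1) = λ(v − 1) ⇒ r·2 = 1639 − 1 = 1638 ⇒ r = 819.
Block count: b = v(v − 1)/6 = 1639·1638/6 = 2684682/6 = 447447.
(Check via bk = vr: 447447·3 = 1342341 = 1639·819 = 1342341 ✓.)

r = 819, b = 447447.


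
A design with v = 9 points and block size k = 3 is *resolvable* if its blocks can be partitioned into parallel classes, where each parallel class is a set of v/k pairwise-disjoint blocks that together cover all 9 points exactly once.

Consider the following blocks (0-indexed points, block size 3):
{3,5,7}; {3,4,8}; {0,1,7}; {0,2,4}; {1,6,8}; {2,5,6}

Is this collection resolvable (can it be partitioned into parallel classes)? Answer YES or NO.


v = 9, block size k = 3, number of blocks = 6.
For resolvability, blocks must partition into parallel classes of size v/k = 3.
Total blocks must therefore be a multiple of 3: 6 = 3·2 + 0 ⇒ divisible ✓.
Greedy packing gives 2 candidate class(es). Each should be a full parallel class (size 3, covers all 9 points).
  Class 1 (3 blocks): {3,5,7}; {0,2,4}; {1,6,8}. Points covered: [0, 1, 2, 3, 4, 5, 6, 7, 8].
  Class 2 (3 blocks): {3,4,8}; {0,1,7}; {2,5,6}. Points covered: [0, 1, 2, 3, 4, 5, 6, 7, 8].
All classes full (size 3)? YES. All classes cover every point? YES.
Resolvable? YES.

YES


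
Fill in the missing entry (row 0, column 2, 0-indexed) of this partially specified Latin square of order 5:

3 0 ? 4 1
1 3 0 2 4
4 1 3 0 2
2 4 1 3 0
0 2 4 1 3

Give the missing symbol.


Row 0 contains symbols [0, 1, 3, 4] — missing [2].
Column 2 contains symbols [0, 1, 3, 4] — missing [2].
The missing symbol must appear in both missing sets; intersection = [2].
Therefore the hidden value is 2.

Missing value = 2.


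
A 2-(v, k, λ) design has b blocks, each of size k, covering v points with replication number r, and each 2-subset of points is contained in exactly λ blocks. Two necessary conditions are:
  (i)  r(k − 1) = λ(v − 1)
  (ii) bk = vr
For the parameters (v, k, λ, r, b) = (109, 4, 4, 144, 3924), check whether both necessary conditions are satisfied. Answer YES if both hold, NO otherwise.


Condition (i): r(k − 1) = 144·3 = 432; λ(v − 1) = 4·108 = 432. Match? YES.
Condition (ii): bk = 3924·4 = 15696; vr = 109·144 = 15696. Match? YES.
Both conditions hold? YES.

YES


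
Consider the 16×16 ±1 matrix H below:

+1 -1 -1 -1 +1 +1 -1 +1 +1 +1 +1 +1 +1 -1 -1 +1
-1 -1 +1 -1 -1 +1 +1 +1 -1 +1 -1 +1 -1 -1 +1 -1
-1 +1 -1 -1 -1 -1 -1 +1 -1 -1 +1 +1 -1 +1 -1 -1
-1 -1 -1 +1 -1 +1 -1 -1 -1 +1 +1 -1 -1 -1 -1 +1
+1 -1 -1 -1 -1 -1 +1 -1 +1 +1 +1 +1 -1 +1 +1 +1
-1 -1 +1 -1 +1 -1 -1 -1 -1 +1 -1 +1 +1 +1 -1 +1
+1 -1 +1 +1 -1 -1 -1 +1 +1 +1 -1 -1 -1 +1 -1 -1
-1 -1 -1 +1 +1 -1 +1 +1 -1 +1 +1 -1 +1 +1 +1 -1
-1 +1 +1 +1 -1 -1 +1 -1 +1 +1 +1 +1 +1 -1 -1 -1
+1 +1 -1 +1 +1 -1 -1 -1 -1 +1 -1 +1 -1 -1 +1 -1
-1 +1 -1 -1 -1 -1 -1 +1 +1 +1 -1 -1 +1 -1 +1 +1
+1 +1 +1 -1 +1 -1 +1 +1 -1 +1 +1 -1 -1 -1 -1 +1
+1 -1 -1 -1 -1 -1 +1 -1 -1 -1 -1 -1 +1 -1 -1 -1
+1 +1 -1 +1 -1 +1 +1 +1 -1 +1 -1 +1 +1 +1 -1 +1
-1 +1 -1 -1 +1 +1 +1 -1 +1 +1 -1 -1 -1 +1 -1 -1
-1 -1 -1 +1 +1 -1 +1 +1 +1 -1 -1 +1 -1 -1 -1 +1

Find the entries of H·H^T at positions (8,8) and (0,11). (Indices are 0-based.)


Row 0 of H: [1, -1, -1, -1, 1, 1, -1, 1, 1, 1, 1, 1, 1, -1, -1, 1].
Row 8 of H: [-1, 1, 1, 1, -1, -1, 1, -1, 1, 1, 1, 1, 1, -1, -1, -1].
Row 11 of H: [1, 1, 1, -1, 1, -1, 1, 1, -1, 1, 1, -1, -1, -1, -1, 1].
(H·H^T)[8][8] = Σ_j H[8][j]·H[8][j] = (-1)² + (1)² + (1)² + (1)² + (-1)² + (-1)² + (1)² + (-1)² + (1)² + (1)² + (1)² + (1)² + (1)² + (-1)² + (-1)² + (-1)² = 1 + 1 + 1 + 1 + 1 + 1 + 1 + 1 + 1 + 1 + 1 + 1 + 1 + 1 + 1 + 1 = 16.
(H·H^T)[0][11] = Σ_j H[0][j]·H[11][j] = (1)·(1) + (-1)·(1) + (-1)·(1) + (-1)·(-1) + (1)·(1) + (1)·(-1) + (-1)·(1) + (1)·(1) + (1)·(-1) + (1)·(1) + (1)·(1) + (1)·(-1) + (1)·(-1) + (-1)·(-1) + (-1)·(-1) + (1)·(1) = 1 + -1 + -1 + 1 + 1 + -1 + -1 + 1 + -1 + 1 + 1 + -1 + -1 + 1 + 1 + 1 = 2.
Rows 0 and 11 are not orthogonal (dot product = 2 ≠ 0), so H is not a Hadamard matrix.

(8,8) entry = 16; (0,11) entry = 2.


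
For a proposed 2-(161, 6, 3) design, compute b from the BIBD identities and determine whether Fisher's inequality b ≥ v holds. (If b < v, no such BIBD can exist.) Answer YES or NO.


b = λv(v − 1)/(k(k − 1)) = 3·161·160/(6·5) = 77280/30 = 2576.
Compare with v = 161: b ≥ v, so Fisher's inequality holds.

YES


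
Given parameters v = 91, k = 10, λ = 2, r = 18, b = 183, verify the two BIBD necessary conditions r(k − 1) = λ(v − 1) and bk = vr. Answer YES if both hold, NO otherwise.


Condition (i): r(k − 1) = 18·9 = 162; λ(v − 1) = 2·90 = 180. Match? NO.
Condition (ii): bk = 183·10 = 1830; vr = 91·18 = 1638. Match? NO.
Both conditions hold? NO.

NO


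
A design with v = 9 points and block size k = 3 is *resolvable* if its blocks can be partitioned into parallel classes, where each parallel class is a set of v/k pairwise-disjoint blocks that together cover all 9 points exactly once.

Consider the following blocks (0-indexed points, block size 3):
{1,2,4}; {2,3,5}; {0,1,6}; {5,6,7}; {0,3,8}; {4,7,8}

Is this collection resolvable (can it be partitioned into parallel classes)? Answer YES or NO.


v = 9, block size k = 3, number of blocks = 6.
For resolvability, blocks must partition into parallel classes of size v/k = 3.
Total blocks must therefore be a multiple of 3: 6 = 3·2 + 0 ⇒ divisible ✓.
Greedy packing gives 2 candidate class(es). Each should be a full parallel class (size 3, covers all 9 points).
  Class 1 (3 blocks): {1,2,4}; {5,6,7}; {0,3,8}. Points covered: [0, 1, 2, 3, 4, 5, 6, 7, 8].
  Class 2 (3 blocks): {2,3,5}; {0,1,6}; {4,7,8}. Points covered: [0, 1, 2, 3, 4, 5, 6, 7, 8].
All classes full (size 3)? YES. All classes cover every point? YES.
Resolvable? YES.

YES


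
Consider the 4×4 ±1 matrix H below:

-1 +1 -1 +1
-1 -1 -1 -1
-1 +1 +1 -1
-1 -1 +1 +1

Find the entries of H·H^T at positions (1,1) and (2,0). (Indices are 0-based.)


Row 0 of H: [-1, 1, -1, 1].
Row 1 of H: [-1, -1, -1, -1].
Row 2 of H: [-1, 1, 1, -1].
(H·H^T)[1][1] = Σ_j H[1][j]·H[1][j] = (-1)² + (-1)² + (-1)² + (-1)² = 1 + 1 + 1 + 1 = 4.
(H·H^T)[2][0] = Σ_j H[2][j]·H[0][j] = (-1)·(-1) + (1)·(1) + (1)·(-1) + (-1)·(1) = 1 + 1 + -1 + -1 = 0.
So rows 2 and 0 are orthogonal; the diagonal entry equals n = 4.

(1,1) entry = 4; (2,0) entry = 0.


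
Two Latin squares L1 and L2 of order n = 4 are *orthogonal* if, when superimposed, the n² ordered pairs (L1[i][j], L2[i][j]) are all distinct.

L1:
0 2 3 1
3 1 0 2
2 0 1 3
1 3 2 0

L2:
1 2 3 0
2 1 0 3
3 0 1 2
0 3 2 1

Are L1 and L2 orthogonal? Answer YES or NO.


Form the n² = 16 superimposed pairs (L1[i][j], L2[i][j]), row by row (rows and columns indexed from 0):
row 0: (0,1) (2,2) (3,3) (1,0)
row 1: (3,2) (1,1) (0,0) (2,3)
row 2: (2,3) (0,0) (1,1) (3,2)
row 3: (1,0) (3,3) (2,2) (0,1)
Orthogonality requires all 16 pairs distinct.
But the pair (2,3) repeats: cell (1,3) has L1 = 2, L2 = 3, and cell (2,0) has L1 = 2, L2 = 3.
A repeated pair means some other pair never occurs (only 8 distinct pairs out of 16), so the squares are not orthogonal.
Conclusion: NO.

NO


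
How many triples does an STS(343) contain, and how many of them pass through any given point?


An STS(v) is a 2-(v, 3, 1) BIBD: block size k = 3, λ = 1.
Replication: r(k − 1) = λ(v − 1) ⇒ r·2 = 343 − 1 = 342 ⇒ r = 171.
Block count: bk = vr ⇒ b·3 = 343·171 = 58653 ⇒ b = 19551.

r = 171, b = 19551.


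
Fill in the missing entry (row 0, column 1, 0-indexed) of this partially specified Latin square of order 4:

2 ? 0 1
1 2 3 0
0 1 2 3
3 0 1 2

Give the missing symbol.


Row 0 contains symbols [0, 1, 2] — missing [3].
Column 1 contains symbols [0, 1, 2] — missing [3].
The missing symbol must appear in both missing sets; intersection = [3].
Therefore the hidden value is 3.

Missing value = 3.


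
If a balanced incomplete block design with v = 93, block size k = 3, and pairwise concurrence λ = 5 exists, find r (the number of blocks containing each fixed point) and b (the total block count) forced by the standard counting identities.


Any 2-(v, k, λ) BIBD satisfies two necessary conditions:
  (i)  Each point sits in r blocks, and counting incidences through any fixed point gives r(k − 1) = λ(v − 1), so r = λ(v − 1)/(k − 1).
  (ii) Total incidences bk = vr, so b = vr/k.
Step 1: r = λ(v − 1)/(k − 1) = 5·(93 − 1)/(3 − 1) = 5·92/2 = 460/2 = 230.
Step 2: b = vr/k = 93·230/3 = 21390/3 = 7130.
Check integrality: r = 230 ∈ Z ✓, b = 7130 ∈ Z ✓.
(These identities are necessary conditions: they determine r and b for any design with these parameters, but do not by themselves prove that one exists.)

r = 230, b = 7130.


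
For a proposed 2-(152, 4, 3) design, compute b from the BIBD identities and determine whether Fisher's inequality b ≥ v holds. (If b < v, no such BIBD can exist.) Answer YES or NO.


b = λv(v − 1)/(k(k − 1)) = 3·152·151/(4·3) = 68856/12 = 5738.
Compare with v = 152: b ≥ v, so Fisher's inequality holds.

YES


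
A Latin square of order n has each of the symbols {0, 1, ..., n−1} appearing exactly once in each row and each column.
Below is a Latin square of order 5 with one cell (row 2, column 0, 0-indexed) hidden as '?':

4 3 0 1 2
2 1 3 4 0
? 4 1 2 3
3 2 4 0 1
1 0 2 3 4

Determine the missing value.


Row 2 contains symbols [1, 2, 3, 4] — missing [0].
Column 0 contains symbols [1, 2, 3, 4] — missing [0].
The missing symbol must appear in both missing sets; intersection = [0].
Therefore the hidden value is 0.

Missing value = 0.


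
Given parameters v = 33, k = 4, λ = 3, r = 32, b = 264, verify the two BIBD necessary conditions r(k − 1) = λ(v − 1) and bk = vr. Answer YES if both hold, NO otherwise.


Condition (i): r(k − 1) = 32·3 = 96; λ(v − 1) = 3·32 = 96. Match? YES.
Condition (ii): bk = 264·4 = 1056; vr = 33·32 = 1056. Match? YES.
Both conditions hold? YES.

YES


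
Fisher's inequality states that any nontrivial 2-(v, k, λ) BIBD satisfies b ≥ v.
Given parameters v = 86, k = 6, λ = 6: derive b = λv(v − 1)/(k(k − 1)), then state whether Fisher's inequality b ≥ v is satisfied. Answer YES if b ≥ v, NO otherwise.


r = λ(v − 1)/(k − 1) = 6·85/5 = 102.
b = vr/k = 86·102/6 = 1462.
Fisher's inequality: b ≥ v ⇔ 1462 ≥ 86? YES.

YES


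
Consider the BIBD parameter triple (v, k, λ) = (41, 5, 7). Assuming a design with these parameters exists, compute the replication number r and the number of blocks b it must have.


Any 2-(v, k, λ) BIBD satisfies two necessary conditions:
  (i)  Each point sits in r blocks, and counting incidences through any fixed point gives r(k − 1) = λ(v − 1), so r = λ(v − 1)/(k − 1).
  (ii) Total incidences bk = vr, so b = vr/k.
Step 1: r = λ(v − 1)/(k − 1) = 7·(41 − 1)/(5 − 1) = 7·40/4 = 280/4 = 70.
Step 2: b = vr/k = 41·70/5 = 2870/5 = 574.
Check integrality: r = 70 ∈ Z ✓, b = 574 ∈ Z ✓.
(These identities are necessary conditions: they determine r and b for any design with these parameters, but do not by themselves prove that one exists.)

r = 70, b = 574.


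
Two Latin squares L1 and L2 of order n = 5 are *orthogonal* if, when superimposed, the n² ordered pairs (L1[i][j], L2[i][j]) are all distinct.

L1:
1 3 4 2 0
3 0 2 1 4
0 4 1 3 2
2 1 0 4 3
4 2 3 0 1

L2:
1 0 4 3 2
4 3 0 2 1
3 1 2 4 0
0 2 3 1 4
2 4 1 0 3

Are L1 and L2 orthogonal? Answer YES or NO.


Form the n² = 25 superimposed pairs (L1[i][j], L2[i][j]), row by row (rows and columns indexed from 0):
row 0: (1,1) (3,0) (4,4) (2,3) (0,2)
row 1: (3,4) (0,3) (2,0) (1,2) (4,1)
row 2: (0,3) (4,1) (1,2) (3,4) (2,0)
row 3: (2,0) (1,2) (0,3) (4,1) (3,4)
row 4: (4,2) (2,4) (3,1) (0,0) (1,3)
Orthogonality requires all 25 pairs distinct.
But the pair (0,3) repeats: cell (1,1) has L1 = 0, L2 = 3, and cell (2,0) has L1 = 0, L2 = 3.
A repeated pair means some other pair never occurs (only 15 distinct pairs out of 25), so the squares are not orthogonal.
Conclusion: NO.

NO


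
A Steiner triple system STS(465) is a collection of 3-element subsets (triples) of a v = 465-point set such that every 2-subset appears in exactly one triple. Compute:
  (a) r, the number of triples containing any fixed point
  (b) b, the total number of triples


An STS(v) is a 2-(v, 3, 1) BIBD: block size k = 3, λ = 1.
Replication: r(k − 1) = λ(v − 1) ⇒ r·2 = 465 − 1 = 464 ⇒ r = 232.
Block count: bk = vr ⇒ b·3 = 465·232 = 107880 ⇒ b = 35960.

r = 232, b = 35960.


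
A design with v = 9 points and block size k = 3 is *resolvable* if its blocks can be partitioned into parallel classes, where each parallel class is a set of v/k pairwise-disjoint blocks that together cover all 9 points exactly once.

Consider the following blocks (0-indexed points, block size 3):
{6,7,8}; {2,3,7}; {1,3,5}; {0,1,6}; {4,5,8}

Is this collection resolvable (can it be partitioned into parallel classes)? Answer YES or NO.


v = 9, block size k = 3, number of blocks = 5.
For resolvability, blocks must partition into parallel classes of size v/k = 3.
Total blocks must therefore be a multiple of 3: 5 = 3·1 + 2 ⇒ not divisible ✗.
Resolvable? NO.

NO


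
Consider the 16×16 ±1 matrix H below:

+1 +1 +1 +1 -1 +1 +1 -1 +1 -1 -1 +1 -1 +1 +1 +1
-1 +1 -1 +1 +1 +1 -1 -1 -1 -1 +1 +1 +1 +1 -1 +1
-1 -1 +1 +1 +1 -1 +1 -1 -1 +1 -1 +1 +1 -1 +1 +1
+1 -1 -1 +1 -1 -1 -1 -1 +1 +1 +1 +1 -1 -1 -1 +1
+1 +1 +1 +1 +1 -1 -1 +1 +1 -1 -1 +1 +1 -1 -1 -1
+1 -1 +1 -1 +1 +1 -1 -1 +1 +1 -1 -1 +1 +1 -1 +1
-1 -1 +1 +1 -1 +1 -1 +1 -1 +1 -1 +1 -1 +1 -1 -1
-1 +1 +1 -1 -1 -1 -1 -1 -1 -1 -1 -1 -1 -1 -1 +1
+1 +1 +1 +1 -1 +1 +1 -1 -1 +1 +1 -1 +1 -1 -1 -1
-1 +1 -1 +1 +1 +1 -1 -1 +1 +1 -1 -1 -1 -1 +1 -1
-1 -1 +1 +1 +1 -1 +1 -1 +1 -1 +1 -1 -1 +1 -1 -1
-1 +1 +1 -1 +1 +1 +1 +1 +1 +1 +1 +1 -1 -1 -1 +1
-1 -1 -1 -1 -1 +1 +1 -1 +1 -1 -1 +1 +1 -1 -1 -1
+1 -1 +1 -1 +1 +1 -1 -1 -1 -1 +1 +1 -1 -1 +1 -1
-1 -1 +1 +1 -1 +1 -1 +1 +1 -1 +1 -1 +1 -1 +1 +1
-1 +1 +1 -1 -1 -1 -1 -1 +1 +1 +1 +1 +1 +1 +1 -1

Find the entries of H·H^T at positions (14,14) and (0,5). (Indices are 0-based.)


Row 0 of H: [1, 1, 1, 1, -1, 1, 1, -1, 1, -1, -1, 1, -1, 1, 1, 1].
Row 5 of H: [1, -1, 1, -1, 1, 1, -1, -1, 1, 1, -1, -1, 1, 1, -1, 1].
Row 14 of H: [-1, -1, 1, 1, -1, 1, -1, 1, 1, -1, 1, -1, 1, -1, 1, 1].
(H·H^T)[14][14] = Σ_j H[14][j]·H[14][j] = (-1)² + (-1)² + (1)² + (1)² + (-1)² + (1)² + (-1)² + (1)² + (1)² + (-1)² + (1)² + (-1)² + (1)² + (-1)² + (1)² + (1)² = 1 + 1 + 1 + 1 + 1 + 1 + 1 + 1 + 1 + 1 + 1 + 1 + 1 + 1 + 1 + 1 = 16.
(H·H^T)[0][5] = Σ_j H[0][j]·H[5][j] = (1)·(1) + (1)·(-1) + (1)·(1) + (1)·(-1) + (-1)·(1) + (1)·(1) + (1)·(-1) + (-1)·(-1) + (1)·(1) + (-1)·(1) + (-1)·(-1) + (1)·(-1) + (-1)·(1) + (1)·(1) + (1)·(-1) + (1)·(1) = 1 + -1 + 1 + -1 + -1 + 1 + -1 + 1 + 1 + -1 + 1 + -1 + -1 + 1 + -1 + 1 = 0.
So rows 0 and 5 are orthogonal; the diagonal entry equals n = 16.

(14,14) entry = 16; (0,5) entry = 0.


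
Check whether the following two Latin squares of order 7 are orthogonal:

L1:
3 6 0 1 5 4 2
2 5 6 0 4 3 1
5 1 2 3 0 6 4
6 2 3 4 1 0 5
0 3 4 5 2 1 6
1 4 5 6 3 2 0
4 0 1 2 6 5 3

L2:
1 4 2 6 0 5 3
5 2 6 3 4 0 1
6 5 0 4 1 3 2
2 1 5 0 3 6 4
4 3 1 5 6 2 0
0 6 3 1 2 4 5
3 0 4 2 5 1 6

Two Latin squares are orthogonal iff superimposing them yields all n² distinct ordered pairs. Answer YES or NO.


Form the n² = 49 superimposed pairs (L1[i][j], L2[i][j]), row by row (rows and columns indexed from 0):
row 0: (3,1) (6,4) (0,2) (1,6) (5,0) (4,5) (2,3)
row 1: (2,5) (5,2) (6,6) (0,3) (4,4) (3,0) (1,1)
row 2: (5,6) (1,5) (2,0) (3,4) (0,1) (6,3) (4,2)
row 3: (6,2) (2,1) (3,5) (4,0) (1,3) (0,6) (5,4)
row 4: (0,4) (3,3) (4,1) (5,5) (2,6) (1,2) (6,0)
row 5: (1,0) (4,6) (5,3) (6,1) (3,2) (2,4) (0,5)
row 6: (4,3) (0,0) (1,4) (2,2) (6,5) (5,1) (3,6)
Orthogonality requires all 49 pairs distinct.
Check by first coordinate: for each symbol s of L1, list the L2 entries in the n cells where L1 = s; they must all differ.
  L1 = 0: L2 entries (in reading order) 2, 3, 1, 6, 4, 5, 0 — all 7 distinct ✓
  L1 = 1: L2 entries (in reading order) 6, 1, 5, 3, 2, 0, 4 — all 7 distinct ✓
  L1 = 2: L2 entries (in reading order) 3, 5, 0, 1, 6, 4, 2 — all 7 distinct ✓
  L1 = 3: L2 entries (in reading order) 1, 0, 4, 5, 3, 2, 6 — all 7 distinct ✓
  L1 = 4: L2 entries (in reading order) 5, 4, 2, 0, 1, 6, 3 — all 7 distinct ✓
  L1 = 5: L2 entries (in reading order) 0, 2, 6, 4, 5, 3, 1 — all 7 distinct ✓
  L1 = 6: L2 entries (in reading order) 4, 6, 3, 2, 0, 1, 5 — all 7 distinct ✓
Every symbol of L1 meets every symbol of L2 exactly once, so all 49 pairs are distinct (49 of 49).
Conclusion: YES.

YES


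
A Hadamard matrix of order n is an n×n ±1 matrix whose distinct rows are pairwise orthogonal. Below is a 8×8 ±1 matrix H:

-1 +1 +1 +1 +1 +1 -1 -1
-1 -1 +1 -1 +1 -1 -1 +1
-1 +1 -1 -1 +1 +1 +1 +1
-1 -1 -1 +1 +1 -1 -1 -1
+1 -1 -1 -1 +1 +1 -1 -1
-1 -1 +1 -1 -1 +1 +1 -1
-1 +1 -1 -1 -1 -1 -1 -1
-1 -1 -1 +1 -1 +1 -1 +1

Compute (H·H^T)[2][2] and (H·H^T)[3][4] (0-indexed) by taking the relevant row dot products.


Row 2 of H: [-1, 1, -1, -1, 1, 1, 1, 1].
Row 3 of H: [-1, -1, -1, 1, 1, -1, -1, -1].
Row 4 of H: [1, -1, -1, -1, 1, 1, -1, -1].
(H·H^T)[2][2] = Σ_j H[2][j]·H[2][j] = (-1)² + (1)² + (-1)² + (-1)² + (1)² + (1)² + (1)² + (1)² = 1 + 1 + 1 + 1 + 1 + 1 + 1 + 1 = 8.
(H·H^T)[3][4] = Σ_j H[3][j]·H[4][j] = (-1)·(1) + (-1)·(-1) + (-1)·(-1) + (1)·(-1) + (1)·(1) + (-1)·(1) + (-1)·(-1) + (-1)·(-1) = -1 + 1 + 1 + -1 + 1 + -1 + 1 + 1 = 2.
Rows 3 and 4 are not orthogonal (dot product = 2 ≠ 0), so H is not a Hadamard matrix.

(2,2) entry = 8; (3,4) entry = 2.


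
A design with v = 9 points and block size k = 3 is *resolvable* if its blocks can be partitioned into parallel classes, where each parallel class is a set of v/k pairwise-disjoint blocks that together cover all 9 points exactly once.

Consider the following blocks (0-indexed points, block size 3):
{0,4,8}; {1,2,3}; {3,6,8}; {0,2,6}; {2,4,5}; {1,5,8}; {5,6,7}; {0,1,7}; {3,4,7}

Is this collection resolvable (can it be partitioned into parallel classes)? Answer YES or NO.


v = 9, block size k = 3, number of blocks = 9.
For resolvability, blocks must partition into parallel classes of size v/k = 3.
Total blocks must therefore be a multiple of 3: 9 = 3·3 + 0 ⇒ divisible ✓.
Greedy packing gives 3 candidate class(es). Each should be a full parallel class (size 3, covers all 9 points).
  Class 1 (3 blocks): {0,4,8}; {1,2,3}; {5,6,7}. Points covered: [0, 1, 2, 3, 4, 5, 6, 7, 8].
  Class 2 (3 blocks): {3,6,8}; {2,4,5}; {0,1,7}. Points covered: [0, 1, 2, 3, 4, 5, 6, 7, 8].
  Class 3 (3 blocks): {0,2,6}; {1,5,8}; {3,4,7}. Points covered: [0, 1, 2, 3, 4, 5, 6, 7, 8].
All classes full (size 3)? YES. All classes cover every point? YES.
Resolvable? YES.

YES


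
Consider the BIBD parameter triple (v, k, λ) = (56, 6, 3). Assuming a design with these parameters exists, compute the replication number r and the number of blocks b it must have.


Any 2-(v, k, λ) BIBD satisfies two necessary conditions:
  (i)  Each point sits in r blocks, and counting incidences through any fixed point gives r(k − 1) = λ(v − 1), so r = λ(v − 1)/(k − 1).
  (ii) Total incidences bk = vr, so b = vr/k.
Step 1: r = λ(v − 1)/(k − 1) = 3·(56 − 1)/(6 − 1) = 3·55/5 = 165/5 = 33.
Step 2: b = vr/k = 56·33/6 = 1848/6 = 308.
Check integrality: r = 33 ∈ Z ✓, b = 308 ∈ Z ✓.
(These identities are necessary conditions: they determine r and b for any design with these parameters, but do not by themselves prove that one exists.)

r = 33, b = 308.


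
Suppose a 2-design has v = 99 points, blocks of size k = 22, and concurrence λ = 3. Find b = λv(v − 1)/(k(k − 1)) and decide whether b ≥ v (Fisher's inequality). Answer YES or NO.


b = λv(v − 1)/(k(k − 1)) = 3·99·98/(22·21) = 29106/462 = 63.
Compare with v = 99: b < v, so Fisher's inequality fails.

NO


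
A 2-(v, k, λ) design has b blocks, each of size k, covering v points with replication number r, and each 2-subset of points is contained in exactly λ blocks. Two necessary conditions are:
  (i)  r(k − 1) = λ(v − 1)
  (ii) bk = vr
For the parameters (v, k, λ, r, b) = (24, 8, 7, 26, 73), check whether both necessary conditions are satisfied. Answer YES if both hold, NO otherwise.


Condition (i): r(k − 1) = 26·7 = 182; λ(v − 1) = 7·23 = 161. Match? NO.
Condition (ii): bk = 73·8 = 584; vr = 24·26 = 624. Match? NO.
Both conditions hold? NO.

NO


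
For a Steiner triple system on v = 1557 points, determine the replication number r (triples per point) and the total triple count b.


An STS(v) is a 2-(v, 3, 1) BIBD: block size k = 3, λ = 1.
Replication: r(k − 1) = λ(v − 1) ⇒ r·2 = 1557 − 1 = 1556 ⇒ r = 778.
Block count: b = v(v − 1)/6 = 1557·1556/6 = 2422692/6 = 403782.
(Check via bk = vr: 403782·3 = 1211346 = 1557·778 = 1211346 ✓.)

r = 778, b = 403782.


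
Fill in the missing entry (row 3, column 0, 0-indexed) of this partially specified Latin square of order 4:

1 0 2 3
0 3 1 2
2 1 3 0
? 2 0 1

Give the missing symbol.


Row 3 contains symbols [0, 1, 2] — missing [3].
Column 0 contains symbols [0, 1, 2] — missing [3].
The missing symbol must appear in both missing sets; intersection = [3].
Therefore the hidden value is 3.

Missing value = 3.


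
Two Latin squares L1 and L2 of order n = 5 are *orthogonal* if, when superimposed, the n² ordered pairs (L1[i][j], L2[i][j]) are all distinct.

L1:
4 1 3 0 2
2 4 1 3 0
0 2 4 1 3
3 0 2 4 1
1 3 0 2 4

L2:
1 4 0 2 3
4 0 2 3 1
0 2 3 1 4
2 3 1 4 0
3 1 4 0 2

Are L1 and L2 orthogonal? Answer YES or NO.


Form the n² = 25 superimposed pairs (L1[i][j], L2[i][j]), row by row (rows and columns indexed from 0):
row 0: (4,1) (1,4) (3,0) (0,2) (2,3)
row 1: (2,4) (4,0) (1,2) (3,3) (0,1)
row 2: (0,0) (2,2) (4,3) (1,1) (3,4)
row 3: (3,2) (0,3) (2,1) (4,4) (1,0)
row 4: (1,3) (3,1) (0,4) (2,0) (4,2)
Orthogonality requires all 25 pairs distinct.
Check by first coordinate: for each symbol s of L1, list the L2 entries in the n cells where L1 = s; they must all differ.
  L1 = 0: L2 entries (in reading order) 2, 1, 0, 3, 4 — all 5 distinct ✓
  L1 = 1: L2 entries (in reading order) 4, 2, 1, 0, 3 — all 5 distinct ✓
  L1 = 2: L2 entries (in reading order) 3, 4, 2, 1, 0 — all 5 distinct ✓
  L1 = 3: L2 entries (in reading order) 0, 3, 4, 2, 1 — all 5 distinct ✓
  L1 = 4: L2 entries (in reading order) 1, 0, 3, 4, 2 — all 5 distinct ✓
Every symbol of L1 meets every symbol of L2 exactly once, so all 25 pairs are distinct (25 of 25).
Conclusion: YES.

YES


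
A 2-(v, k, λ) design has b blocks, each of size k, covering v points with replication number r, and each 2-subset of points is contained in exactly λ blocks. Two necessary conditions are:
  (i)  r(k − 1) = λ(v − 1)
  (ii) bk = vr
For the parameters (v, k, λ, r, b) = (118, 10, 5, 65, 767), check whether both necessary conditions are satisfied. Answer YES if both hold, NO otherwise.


Condition (i): r(k − 1) = 65·9 = 585; λ(v − 1) = 5·117 = 585. Match? YES.
Condition (ii): bk = 767·10 = 7670; vr = 118·65 = 7670. Match? YES.
Both conditions hold? YES.

YES


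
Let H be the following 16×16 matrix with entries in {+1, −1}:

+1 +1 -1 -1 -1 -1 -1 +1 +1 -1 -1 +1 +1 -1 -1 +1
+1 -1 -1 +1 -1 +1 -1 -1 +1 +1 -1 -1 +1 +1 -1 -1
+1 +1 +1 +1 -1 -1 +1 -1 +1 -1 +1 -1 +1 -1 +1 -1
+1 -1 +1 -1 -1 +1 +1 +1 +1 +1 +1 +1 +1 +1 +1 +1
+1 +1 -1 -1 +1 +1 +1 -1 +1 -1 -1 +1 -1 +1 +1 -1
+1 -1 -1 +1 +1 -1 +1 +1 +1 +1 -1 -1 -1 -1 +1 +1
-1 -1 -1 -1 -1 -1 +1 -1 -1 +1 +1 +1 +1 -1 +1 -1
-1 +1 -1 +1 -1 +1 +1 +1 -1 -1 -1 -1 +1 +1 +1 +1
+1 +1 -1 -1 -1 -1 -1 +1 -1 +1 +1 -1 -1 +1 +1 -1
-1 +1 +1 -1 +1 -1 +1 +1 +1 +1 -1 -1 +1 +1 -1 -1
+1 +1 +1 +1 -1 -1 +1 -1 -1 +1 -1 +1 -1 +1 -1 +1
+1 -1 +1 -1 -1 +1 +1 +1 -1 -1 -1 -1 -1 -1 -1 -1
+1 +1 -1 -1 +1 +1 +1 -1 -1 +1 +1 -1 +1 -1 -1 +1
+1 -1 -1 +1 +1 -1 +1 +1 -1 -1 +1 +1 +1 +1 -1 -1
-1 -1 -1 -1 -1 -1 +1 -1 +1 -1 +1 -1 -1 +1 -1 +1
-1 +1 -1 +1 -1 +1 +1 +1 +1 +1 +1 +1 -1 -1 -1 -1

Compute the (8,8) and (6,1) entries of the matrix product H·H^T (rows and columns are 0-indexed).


Row 1 of H: [1, -1, -1, 1, -1, 1, -1, -1, 1, 1, -1, -1, 1, 1, -1, -1].
Row 6 of H: [-1, -1, -1, -1, -1, -1, 1, -1, -1, 1, 1, 1, 1, -1, 1, -1].
Row 8 of H: [1, 1, -1, -1, -1, -1, -1, 1, -1, 1, 1, -1, -1, 1, 1, -1].
(H·H^T)[8][8] = Σ_j H[8][j]·H[8][j] = (1)² + (1)² + (-1)² + (-1)² + (-1)² + (-1)² + (-1)² + (1)² + (-1)² + (1)² + (1)² + (-1)² + (-1)² + (1)² + (1)² + (-1)² = 1 + 1 + 1 + 1 + 1 + 1 + 1 + 1 + 1 + 1 + 1 + 1 + 1 + 1 + 1 + 1 = 16.
(H·H^T)[6][1] = Σ_j H[6][j]·H[1][j] = (-1)·(1) + (-1)·(-1) + (-1)·(-1) + (-1)·(1) + (-1)·(-1) + (-1)·(1) + (1)·(-1) + (-1)·(-1) + (-1)·(1) + (1)·(1) + (1)·(-1) + (1)·(-1) + (1)·(1) + (-1)·(1) + (1)·(-1) + (-1)·(-1) = -1 + 1 + 1 + -1 + 1 + -1 + -1 + 1 + -1 + 1 + -1 + -1 + 1 + -1 + -1 + 1 = -2.
Rows 6 and 1 are not orthogonal (dot product = -2 ≠ 0), so H is not a Hadamard matrix.

(8,8) entry = 16; (6,1) entry = -2.


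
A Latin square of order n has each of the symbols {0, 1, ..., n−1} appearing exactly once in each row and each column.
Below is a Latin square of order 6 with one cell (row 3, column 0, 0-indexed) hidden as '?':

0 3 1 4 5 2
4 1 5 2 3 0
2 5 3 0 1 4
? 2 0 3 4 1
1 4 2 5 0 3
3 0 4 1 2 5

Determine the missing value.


Row 3 contains symbols [0, 1, 2, 3, 4] — missing [5].
Column 0 contains symbols [0, 1, 2, 3, 4] — missing [5].
The missing symbol must appear in both missing sets; intersection = [5].
Therefore the hidden value is 5.

Missing value = 5.


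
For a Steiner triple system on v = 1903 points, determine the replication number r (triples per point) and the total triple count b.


An STS(v) is a 2-(v, 3, 1) BIBD: block size k = 3, λ = 1.
Replication: r(k − 1) = λ(v − 1) ⇒ r·2 = 1903 − 1 = 1902 ⇒ r = 951.
Block count: b = v(v − 1)/6 = 1903·1902/6 = 3619506/6 = 603251.

r = 951, b = 603251.


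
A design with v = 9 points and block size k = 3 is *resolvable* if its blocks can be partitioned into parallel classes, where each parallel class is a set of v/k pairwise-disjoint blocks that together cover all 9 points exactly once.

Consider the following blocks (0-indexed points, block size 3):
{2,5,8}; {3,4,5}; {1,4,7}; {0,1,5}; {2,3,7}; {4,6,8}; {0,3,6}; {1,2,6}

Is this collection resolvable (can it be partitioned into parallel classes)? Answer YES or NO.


v = 9, block size k = 3, number of blocks = 8.
For resolvability, blocks must partition into parallel classes of size v/k = 3.
Total blocks must therefore be a multiple of 3: 8 = 3·2 + 2 ⇒ not divisible ✗.
Resolvable? NO.

NO


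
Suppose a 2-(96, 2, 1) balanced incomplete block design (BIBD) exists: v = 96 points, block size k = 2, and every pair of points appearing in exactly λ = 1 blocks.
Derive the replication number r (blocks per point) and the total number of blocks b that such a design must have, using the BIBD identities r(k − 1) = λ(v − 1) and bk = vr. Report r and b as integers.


Any 2-(v, k, λ) BIBD satisfies two necessary conditions:
  (i)  Each point sits in r blocks, and counting incidences through any fixed point gives r(k − 1) = λ(v − 1), so r = λ(v − 1)/(k − 1).
  (ii) Total incidences bk = vr, so b = vr/k.
Step 1: r = λ(v − 1)/(k − 1) = 1·(96 − 1)/(2 − 1) = 1·95/1 = 95/1 = 95.
Step 2: b = vr/k = 96·95/2 = 9120/2 = 4560.
Check integrality: r = 95 ∈ Z ✓, b = 4560 ∈ Z ✓.
(These identities are necessary conditions: they determine r and b for any design with these parameters, but do not by themselves prove that one exists.)

r = 95, b = 4560.


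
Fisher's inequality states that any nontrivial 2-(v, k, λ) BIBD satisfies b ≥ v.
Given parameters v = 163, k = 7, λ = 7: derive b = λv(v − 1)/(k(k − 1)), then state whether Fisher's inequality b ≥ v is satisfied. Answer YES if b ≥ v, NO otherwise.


b = λv(v − 1)/(k(k − 1)) = 7·163·162/(7·6) = 184842/42 = 4401.
Compare with v = 163: b ≥ v, so Fisher's inequality holds.

YES


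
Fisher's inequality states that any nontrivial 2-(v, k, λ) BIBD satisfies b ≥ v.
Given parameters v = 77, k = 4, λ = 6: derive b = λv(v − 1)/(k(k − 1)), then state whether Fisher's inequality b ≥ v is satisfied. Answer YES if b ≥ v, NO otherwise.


b = λv(v − 1)/(k(k − 1)) = 6·77·76/(4·3) = 35112/12 = 2926.
Compare with v = 77: b ≥ v, so Fisher's inequality holds.

YES


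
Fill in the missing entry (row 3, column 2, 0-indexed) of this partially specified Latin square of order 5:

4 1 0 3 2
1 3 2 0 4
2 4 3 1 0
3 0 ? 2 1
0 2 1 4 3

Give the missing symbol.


Row 3 contains symbols [0, 1, 2, 3] — missing [4].
Column 2 contains symbols [0, 1, 2, 3] — missing [4].
The missing symbol must appear in both missing sets; intersection = [4].
Therefore the hidden value is 4.

Missing value = 4.


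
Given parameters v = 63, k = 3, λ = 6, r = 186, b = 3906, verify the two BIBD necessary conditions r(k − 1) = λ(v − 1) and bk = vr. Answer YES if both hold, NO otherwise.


Condition (i): r(k − 1) = 186·2 = 372; λ(v − 1) = 6·62 = 372. Match? YES.
Condition (ii): bk = 3906·3 = 11718; vr = 63·186 = 11718. Match? YES.
Both conditions hold? YES.

YES


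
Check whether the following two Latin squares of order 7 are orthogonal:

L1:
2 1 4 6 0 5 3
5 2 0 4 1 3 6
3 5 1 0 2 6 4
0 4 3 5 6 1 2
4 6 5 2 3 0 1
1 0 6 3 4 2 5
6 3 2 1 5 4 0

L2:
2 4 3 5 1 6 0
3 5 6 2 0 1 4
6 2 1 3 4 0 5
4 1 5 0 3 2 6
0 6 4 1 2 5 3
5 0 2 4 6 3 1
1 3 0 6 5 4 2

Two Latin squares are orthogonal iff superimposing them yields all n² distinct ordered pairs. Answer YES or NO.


Form the n² = 49 superimposed pairs (L1[i][j], L2[i][j]), row by row (rows and columns indexed from 0):
row 0: (2,2) (1,4) (4,3) (6,5) (0,1) (5,6) (3,0)
row 1: (5,3) (2,5) (0,6) (4,2) (1,0) (3,1) (6,4)
row 2: (3,6) (5,2) (1,1) (0,3) (2,4) (6,0) (4,5)
row 3: (0,4) (4,1) (3,5) (5,0) (6,3) (1,2) (2,6)
row 4: (4,0) (6,6) (5,4) (2,1) (3,2) (0,5) (1,3)
row 5: (1,5) (0,0) (6,2) (3,4) (4,6) (2,3) (5,1)
row 6: (6,1) (3,3) (2,0) (1,6) (5,5) (4,4) (0,2)
Orthogonality requires all 49 pairs distinct.
Check by first coordinate: for each symbol s of L1, list the L2 entries in the n cells where L1 = s; they must all differ.
  L1 = 0: L2 entries (in reading order) 1, 6, 3, 4, 5, 0, 2 — all 7 distinct ✓
  L1 = 1: L2 entries (in reading order) 4, 0, 1, 2, 3, 5, 6 — all 7 distinct ✓
  L1 = 2: L2 entries (in reading order) 2, 5, 4, 6, 1, 3, 0 — all 7 distinct ✓
  L1 = 3: L2 entries (in reading order) 0, 1, 6, 5, 2, 4, 3 — all 7 distinct ✓
  L1 = 4: L2 entries (in reading order) 3, 2, 5, 1, 0, 6, 4 — all 7 distinct ✓
  L1 = 5: L2 entries (in reading order) 6, 3, 2, 0, 4, 1, 5 — all 7 distinct ✓
  L1 = 6: L2 entries (in reading order) 5, 4, 0, 3, 6, 2, 1 — all 7 distinct ✓
Every symbol of L1 meets every symbol of L2 exactly once, so all 49 pairs are distinct (49 of 49).
Conclusion: YES.

YES
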